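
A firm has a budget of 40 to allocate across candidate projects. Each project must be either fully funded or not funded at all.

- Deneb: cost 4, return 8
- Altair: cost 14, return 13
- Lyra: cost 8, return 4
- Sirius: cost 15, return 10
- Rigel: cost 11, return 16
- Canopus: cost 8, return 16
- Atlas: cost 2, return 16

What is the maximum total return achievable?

69

Allowing fractional choices, the relaxed optimum would be about 69.7, but projects are indivisible.
Deneb + Sirius + Rigel + Canopus + Atlas: cost 4 + 15 + 11 + 8 + 2 = 40 ≤ 40, return 8 + 10 + 16 + 16 + 16 = 66.
Deneb + Altair + Rigel + Canopus + Atlas: cost 4 + 14 + 11 + 8 + 2 = 39 ≤ 40, return 8 + 13 + 16 + 16 + 16 = 69.
Best is Deneb, Altair, Rigel, Canopus, and Atlas with total return 69.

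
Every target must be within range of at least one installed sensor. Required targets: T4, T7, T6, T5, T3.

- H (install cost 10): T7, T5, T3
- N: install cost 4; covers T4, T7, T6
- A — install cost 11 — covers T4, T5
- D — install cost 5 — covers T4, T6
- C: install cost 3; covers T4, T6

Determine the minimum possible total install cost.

Choose H and C: together they cover T4, T7, T6, T5, T3 — every target.
Total install cost: 10 + 3 = 13.

13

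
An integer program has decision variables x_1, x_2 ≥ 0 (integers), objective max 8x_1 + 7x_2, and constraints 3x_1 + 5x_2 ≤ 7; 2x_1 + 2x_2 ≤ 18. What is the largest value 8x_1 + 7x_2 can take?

Relaxing integrality, the LP optimum is 18.67 at (x_1,x_2) = (2.33, 0), which is not an integer point.
(x_1,x_2)=(2,0) is feasible, giving 16.
(x_1,x_2)=(1,0) is feasible, giving 8.
Maximum is 16 at (x_1,x_2)=(2,0).

16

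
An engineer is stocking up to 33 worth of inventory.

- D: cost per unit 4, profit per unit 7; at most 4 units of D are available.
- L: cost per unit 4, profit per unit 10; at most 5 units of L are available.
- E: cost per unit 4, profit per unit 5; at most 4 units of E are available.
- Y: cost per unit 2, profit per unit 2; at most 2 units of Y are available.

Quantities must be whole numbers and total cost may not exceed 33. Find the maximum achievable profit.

71

Take 3×D and 5×L: cost 32 ≤ 33, profit 3·7 + 5·10 = 71.
L has the best ratio (10/4) and is taken to its limit of 5; remaining capacity is filled optimally with the others.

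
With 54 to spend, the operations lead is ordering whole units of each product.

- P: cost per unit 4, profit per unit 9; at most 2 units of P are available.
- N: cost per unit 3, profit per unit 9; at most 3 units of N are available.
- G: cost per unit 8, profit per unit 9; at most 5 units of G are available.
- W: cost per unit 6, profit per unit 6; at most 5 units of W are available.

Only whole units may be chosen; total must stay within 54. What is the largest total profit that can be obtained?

84

This is a bounded integer knapsack.
2×P, 3×N, 3×G, and 2×W: cost 53 ≤ 54, profit 2·9 + 3·9 + 3·9 + 2·6 = 84.
1×P, 3×N, and 5×G: cost 53 ≤ 54, profit 1·9 + 3·9 + 5·9 = 81.
Best is 84.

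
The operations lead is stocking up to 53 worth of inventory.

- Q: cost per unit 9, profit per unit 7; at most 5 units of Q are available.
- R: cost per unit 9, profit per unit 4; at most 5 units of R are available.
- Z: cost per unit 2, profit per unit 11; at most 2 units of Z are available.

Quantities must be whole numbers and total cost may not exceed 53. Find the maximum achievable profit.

4×Q, 1×R, and 2×Z: cost 49 ≤ 53, profit 4·7 + 1·4 + 2·11 = 54.
5×Q and 2×Z: cost 49 ≤ 53, profit 5·7 + 2·11 = 57.
Best is 57.

57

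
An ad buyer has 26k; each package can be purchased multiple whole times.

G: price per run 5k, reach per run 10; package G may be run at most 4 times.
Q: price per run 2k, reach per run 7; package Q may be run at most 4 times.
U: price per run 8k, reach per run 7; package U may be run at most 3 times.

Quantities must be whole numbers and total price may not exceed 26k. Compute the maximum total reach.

4×G and 3×Q: price 26 ≤ 26, reach 4·10 + 3·7 = 61.
3×G and 4×Q: price 23 ≤ 26, reach 3·10 + 4·7 = 58.
Best is 61.

61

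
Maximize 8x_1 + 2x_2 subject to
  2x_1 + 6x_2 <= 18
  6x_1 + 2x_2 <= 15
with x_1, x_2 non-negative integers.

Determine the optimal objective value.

(x_1,x_2)=(2,1): 2·2+6·1=10≤18, 6·2+2·1=14≤15, objective 18.
(x_1,x_2)=(2,0): 2·2+6·0=4≤18, 6·2+2·0=12≤15, objective 16.
(x_1,x_2)=(1,2): 2·1+6·2=14≤18, 6·1+2·2=10≤15, objective 12.
No feasible integer point exceeds 18.

18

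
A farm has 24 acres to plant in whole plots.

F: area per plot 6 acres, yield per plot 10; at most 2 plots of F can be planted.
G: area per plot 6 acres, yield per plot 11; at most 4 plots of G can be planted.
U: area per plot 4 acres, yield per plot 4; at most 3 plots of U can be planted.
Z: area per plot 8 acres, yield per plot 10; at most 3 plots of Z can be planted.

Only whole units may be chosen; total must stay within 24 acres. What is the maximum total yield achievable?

4×G: area 24 ≤ 24, yield 4·11 = 44.
1×F and 3×G: area 24 ≤ 24, yield 1·10 + 3·11 = 43.
Best is 44.

44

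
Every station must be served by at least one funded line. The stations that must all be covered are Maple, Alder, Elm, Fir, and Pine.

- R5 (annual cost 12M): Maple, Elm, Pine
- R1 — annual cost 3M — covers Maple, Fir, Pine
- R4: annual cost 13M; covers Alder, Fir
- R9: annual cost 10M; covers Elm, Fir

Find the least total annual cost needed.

Choose R5 and R4: together they cover Maple, Alder, Elm, Fir, Pine — every station.
Total annual cost: 12 + 13 = 25.

25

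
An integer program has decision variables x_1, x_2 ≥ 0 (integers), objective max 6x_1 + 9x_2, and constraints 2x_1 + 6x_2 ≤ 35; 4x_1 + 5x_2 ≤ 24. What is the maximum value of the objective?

The continuous relaxation peaks at (0, 4.8) with value 43.20; rounding to a feasible lattice point costs some objective.
(x_1,x_2)=(1,4): 2·1+6·4=26≤35, 4·1+5·4=24≤24, objective 42.
(x_1,x_2)=(2,3): 2·2+6·3=22≤35, 4·2+5·3=23≤24, objective 39.
(x_1,x_2)=(0,4): 2·0+6·4=24≤35, 4·0+5·4=20≤24, objective 36.
No feasible integer point exceeds 42.

42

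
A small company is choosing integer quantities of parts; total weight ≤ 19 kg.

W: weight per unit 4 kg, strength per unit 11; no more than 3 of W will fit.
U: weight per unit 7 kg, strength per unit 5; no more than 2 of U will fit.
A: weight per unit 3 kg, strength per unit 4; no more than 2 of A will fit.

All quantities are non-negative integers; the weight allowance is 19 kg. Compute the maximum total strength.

Take 3×W and 2×A: weight 18 ≤ 19, strength 3·11 + 2·4 = 41.
W has the best ratio (11/4) and is taken to its limit of 3; remaining capacity is filled optimally with the others.

41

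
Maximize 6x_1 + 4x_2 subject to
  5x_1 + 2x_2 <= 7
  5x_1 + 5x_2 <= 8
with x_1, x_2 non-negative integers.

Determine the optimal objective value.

6

(x_1,x_2)=(1,0) is feasible, giving 6.
(x_1,x_2)=(0,1) is feasible, giving 4.
(x_1,x_2)=(0,0) is feasible, giving 0.
The best lattice point is (1,0), giving 6.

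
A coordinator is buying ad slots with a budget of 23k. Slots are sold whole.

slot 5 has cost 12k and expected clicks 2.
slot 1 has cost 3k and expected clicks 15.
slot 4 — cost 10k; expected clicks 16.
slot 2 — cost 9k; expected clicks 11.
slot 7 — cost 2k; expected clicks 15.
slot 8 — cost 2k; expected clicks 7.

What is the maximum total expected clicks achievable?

Take slot 1, slot 4, slot 7, and slot 8: cost 3 + 10 + 2 + 2 = 17 ≤ 23, expected clicks 15 + 16 + 15 + 7 = 53.
No other feasible combination does better.

53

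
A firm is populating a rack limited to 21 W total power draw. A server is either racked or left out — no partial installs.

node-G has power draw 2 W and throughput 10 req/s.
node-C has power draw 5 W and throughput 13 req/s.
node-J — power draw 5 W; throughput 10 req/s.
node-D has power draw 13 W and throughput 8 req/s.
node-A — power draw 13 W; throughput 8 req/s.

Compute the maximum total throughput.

33

Allowing fractional choices, the relaxed optimum would be about 38.5, but servers are indivisible.
node-G + node-C + node-D: power draw 2 + 5 + 13 = 20 ≤ 21, throughput 10 + 13 + 8 = 31.
node-G + node-C + node-A: power draw 2 + 5 + 13 = 20 ≤ 21, throughput 10 + 13 + 8 = 31.
node-G + node-C + node-J: power draw 2 + 5 + 5 = 12 ≤ 21, throughput 10 + 13 + 10 = 33.
Best is node-G, node-C, and node-J with total throughput 33.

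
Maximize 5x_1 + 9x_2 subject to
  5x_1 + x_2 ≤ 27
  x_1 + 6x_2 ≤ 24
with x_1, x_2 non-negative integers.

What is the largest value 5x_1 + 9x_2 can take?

(x_1,x_2)=(4,3) is feasible, giving 47.
(x_1,x_2)=(5,2) is feasible, giving 43.
No feasible integer point exceeds 47.

47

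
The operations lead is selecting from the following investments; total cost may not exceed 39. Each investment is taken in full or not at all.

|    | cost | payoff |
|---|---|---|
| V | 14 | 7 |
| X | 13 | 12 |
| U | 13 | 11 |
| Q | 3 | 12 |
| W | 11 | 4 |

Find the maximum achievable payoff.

Allowing fractional choices, the relaxed optimum would be about 40.0, but investments are indivisible.
X + U + Q: cost 13 + 13 + 3 = 29 ≤ 39, payoff 12 + 11 + 12 = 35.
V + X + Q: cost 14 + 13 + 3 = 30 ≤ 39, payoff 7 + 12 + 12 = 31.
Best is X, U, and Q with total payoff 35.

35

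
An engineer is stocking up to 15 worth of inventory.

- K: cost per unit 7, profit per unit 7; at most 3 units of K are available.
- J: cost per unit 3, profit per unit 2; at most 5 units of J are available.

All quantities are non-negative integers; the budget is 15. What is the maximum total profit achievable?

14

This is a bounded integer knapsack.
K has the best ratio (7/7); taking only K gives at most 2×7 = 14 (stopped by the cost limit).
Optimal: 2×K: cost 14 ≤ 15, profit 2·7 = 14.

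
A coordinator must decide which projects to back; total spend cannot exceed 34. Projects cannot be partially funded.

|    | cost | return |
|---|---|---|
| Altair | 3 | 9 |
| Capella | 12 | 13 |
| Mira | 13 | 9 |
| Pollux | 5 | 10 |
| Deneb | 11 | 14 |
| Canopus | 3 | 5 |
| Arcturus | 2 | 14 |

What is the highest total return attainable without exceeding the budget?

Take Altair, Capella, Pollux, Deneb, and Arcturus: cost 3 + 12 + 5 + 11 + 2 = 33 ≤ 34, return 9 + 13 + 10 + 14 + 14 = 60.
No other feasible combination does better.

60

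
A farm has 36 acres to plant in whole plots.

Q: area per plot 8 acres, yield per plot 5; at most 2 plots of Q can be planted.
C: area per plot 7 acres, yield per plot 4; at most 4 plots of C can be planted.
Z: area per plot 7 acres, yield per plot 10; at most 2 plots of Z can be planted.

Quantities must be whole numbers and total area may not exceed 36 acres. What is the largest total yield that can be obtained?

33

This is a bounded integer knapsack.
Take 1×Q, 2×C, and 2×Z: area 36 ≤ 36, yield 1·5 + 2·4 + 2·10 = 33.
Z has the best ratio (10/7) and is taken to its limit of 2; remaining capacity is filled optimally with the others.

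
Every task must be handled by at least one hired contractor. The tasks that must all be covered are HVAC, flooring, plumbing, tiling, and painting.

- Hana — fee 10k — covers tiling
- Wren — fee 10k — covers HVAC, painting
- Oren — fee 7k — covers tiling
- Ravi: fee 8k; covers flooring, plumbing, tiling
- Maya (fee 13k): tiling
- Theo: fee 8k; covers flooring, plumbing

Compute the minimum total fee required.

18

Choose Wren and Ravi: together they cover HVAC, flooring, plumbing, tiling, painting — every task.
Total fee: 10 + 8 = 18.
No cover costs less than 18.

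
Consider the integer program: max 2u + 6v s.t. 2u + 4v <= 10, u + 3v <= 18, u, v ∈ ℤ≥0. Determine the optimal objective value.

14

(u,v)=(1,2): 2·1+4·2=10≤10, 1·1+3·2=7≤18, objective 14.
(u,v)=(0,2): 2·0+4·2=8≤10, 1·0+3·2=6≤18, objective 12.
(u,v)=(2,1): 2·2+4·1=8≤10, 1·2+3·1=5≤18, objective 10.
Maximum is 14 at (u,v)=(1,2).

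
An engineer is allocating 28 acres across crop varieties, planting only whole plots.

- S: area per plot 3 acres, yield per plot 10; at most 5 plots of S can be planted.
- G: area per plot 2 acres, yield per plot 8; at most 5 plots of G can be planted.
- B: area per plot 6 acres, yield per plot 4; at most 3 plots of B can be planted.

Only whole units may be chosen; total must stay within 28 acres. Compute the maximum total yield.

This is a bounded integer knapsack.
Take 5×S and 5×G: area 25 ≤ 28, yield 5·10 + 5·8 = 90.
G has the best ratio (8/2) and is taken to its limit of 5; remaining capacity is filled optimally with the others.

90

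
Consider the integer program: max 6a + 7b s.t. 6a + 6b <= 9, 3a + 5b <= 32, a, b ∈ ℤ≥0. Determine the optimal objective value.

Relaxing integrality, the LP optimum is 10.50 at (a,b) = (0, 1.5), which is not an integer point.
(a,b)=(0,1): 6·0+6·1=6≤9, 3·0+5·1=5≤32, objective 7.
(a,b)=(1,0): 6·1+6·0=6≤9, 3·1+5·0=3≤32, objective 6.
(a,b)=(0,0): 6·0+6·0=0≤9, 3·0+5·0=0≤32, objective 0.
The best lattice point is (0,1), giving 7.

7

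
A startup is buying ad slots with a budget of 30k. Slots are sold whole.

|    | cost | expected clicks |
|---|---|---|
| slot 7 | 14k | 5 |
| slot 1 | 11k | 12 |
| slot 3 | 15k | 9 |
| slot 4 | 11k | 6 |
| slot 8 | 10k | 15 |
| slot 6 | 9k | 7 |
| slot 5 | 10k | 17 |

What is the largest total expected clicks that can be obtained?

39

slot 1 + slot 6 + slot 5: cost 11 + 9 + 10 = 30 ≤ 30, expected clicks 12 + 7 + 17 = 36.
slot 8 + slot 6 + slot 5: cost 10 + 9 + 10 = 29 ≤ 30, expected clicks 15 + 7 + 17 = 39.
slot 1 + slot 8 + slot 6: cost 11 + 10 + 9 = 30 ≤ 30, expected clicks 12 + 15 + 7 = 34.
Best is slot 8, slot 6, and slot 5 with total expected clicks 39.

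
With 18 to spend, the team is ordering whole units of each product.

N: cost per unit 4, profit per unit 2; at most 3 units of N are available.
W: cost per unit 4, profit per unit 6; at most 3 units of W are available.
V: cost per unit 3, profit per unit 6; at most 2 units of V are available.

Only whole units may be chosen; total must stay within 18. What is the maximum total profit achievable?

30

V has the best ratio (6/3); taking only V gives at most 2×6 = 12 (stopped by the supply cap of 2).
Mixing does better — 3×W and 2×V: cost 18 ≤ 18, profit 3·6 + 2·6 = 30.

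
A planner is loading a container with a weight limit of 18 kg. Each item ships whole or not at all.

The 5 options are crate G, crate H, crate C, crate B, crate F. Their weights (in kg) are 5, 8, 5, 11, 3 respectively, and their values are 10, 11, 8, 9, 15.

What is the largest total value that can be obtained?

36

Take crate G, crate H, and crate F: weight 5 + 8 + 3 = 16 ≤ 18, value 10 + 11 + 15 = 36.
No other feasible combination does better.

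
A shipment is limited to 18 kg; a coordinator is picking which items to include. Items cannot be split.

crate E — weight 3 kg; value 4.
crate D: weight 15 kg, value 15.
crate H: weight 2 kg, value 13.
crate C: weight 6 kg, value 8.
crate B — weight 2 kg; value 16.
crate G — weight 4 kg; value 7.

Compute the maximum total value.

Allowing fractional choices, the relaxed optimum would be about 49.0, but items are indivisible.
crate E + crate H + crate C + crate B: weight 3 + 2 + 6 + 2 = 13 ≤ 18, value 4 + 13 + 8 + 16 = 41.
crate E + crate H + crate C + crate B + crate G: weight 3 + 2 + 6 + 2 + 4 = 17 ≤ 18, value 4 + 13 + 8 + 16 + 7 = 48.
crate H + crate C + crate B + crate G: weight 2 + 6 + 2 + 4 = 14 ≤ 18, value 13 + 8 + 16 + 7 = 44.
Best is crate E, crate H, crate C, crate B, and crate G with total value 48.

48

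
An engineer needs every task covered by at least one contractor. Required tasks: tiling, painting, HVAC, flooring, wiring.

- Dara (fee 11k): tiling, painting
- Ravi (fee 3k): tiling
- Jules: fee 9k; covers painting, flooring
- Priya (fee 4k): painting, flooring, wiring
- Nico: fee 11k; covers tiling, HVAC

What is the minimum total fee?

15

Choose Priya and Nico: together they cover tiling, painting, HVAC, flooring, wiring — every task.
Total fee: 4 + 11 = 15.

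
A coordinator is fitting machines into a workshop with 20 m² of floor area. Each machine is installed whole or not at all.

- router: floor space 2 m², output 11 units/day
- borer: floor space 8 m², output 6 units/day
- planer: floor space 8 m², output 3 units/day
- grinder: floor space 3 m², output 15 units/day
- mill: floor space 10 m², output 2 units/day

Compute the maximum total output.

32

Allowing fractional choices, the relaxed optimum would be about 34.6, but machines are indivisible.
router + planer + grinder: floor space 2 + 8 + 3 = 13 ≤ 20, output 11 + 3 + 15 = 29.
router + grinder + mill: floor space 2 + 3 + 10 = 15 ≤ 20, output 11 + 15 + 2 = 28.
router + borer + grinder: floor space 2 + 8 + 3 = 13 ≤ 20, output 11 + 6 + 15 = 32.
Best is router, borer, and grinder with total output 32.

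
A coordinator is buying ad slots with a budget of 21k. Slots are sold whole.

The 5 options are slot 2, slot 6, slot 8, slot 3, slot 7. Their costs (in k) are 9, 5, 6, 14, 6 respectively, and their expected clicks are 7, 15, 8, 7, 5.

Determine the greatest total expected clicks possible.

30

This is an integer program with binary decision variables.
Take slot 2, slot 6, and slot 8: cost 9 + 5 + 6 = 20 ≤ 21, expected clicks 7 + 15 + 8 = 30.
No other feasible combination does better.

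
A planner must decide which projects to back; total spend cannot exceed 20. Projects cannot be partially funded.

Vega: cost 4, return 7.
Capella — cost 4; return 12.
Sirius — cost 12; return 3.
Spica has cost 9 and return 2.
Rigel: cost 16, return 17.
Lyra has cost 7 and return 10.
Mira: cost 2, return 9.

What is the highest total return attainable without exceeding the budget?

38

This is an integer program with binary decision variables.
Allowing fractional choices, the relaxed optimum would be about 41.2, but projects are indivisible.
Capella + Lyra + Mira: cost 4 + 7 + 2 = 13 ≤ 20, return 12 + 10 + 9 = 31.
Vega + Capella + Spica + Mira: cost 4 + 4 + 9 + 2 = 19 ≤ 20, return 7 + 12 + 2 + 9 = 30.
Vega + Capella + Lyra + Mira: cost 4 + 4 + 7 + 2 = 17 ≤ 20, return 7 + 12 + 10 + 9 = 38.
Best is Vega, Capella, Lyra, and Mira with total return 38.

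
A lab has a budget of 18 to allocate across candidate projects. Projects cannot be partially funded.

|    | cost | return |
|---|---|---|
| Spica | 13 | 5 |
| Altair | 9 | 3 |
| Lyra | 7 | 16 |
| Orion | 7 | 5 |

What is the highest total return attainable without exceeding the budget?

Allowing fractional choices, the relaxed optimum would be about 22.5, but projects are indivisible.
Lyra + Orion: cost 7 + 7 = 14 ≤ 18, return 16 + 5 = 21.
Altair + Lyra: cost 9 + 7 = 16 ≤ 18, return 3 + 16 = 19.
Best is Lyra and Orion with total return 21.

21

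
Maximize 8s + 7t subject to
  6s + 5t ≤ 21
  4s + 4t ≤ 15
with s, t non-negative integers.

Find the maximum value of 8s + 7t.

(s,t)=(3,0) is feasible, giving 24.
(s,t)=(2,1) is feasible, giving 23.
(s,t)=(1,2) is feasible, giving 22.
Maximum is 24 at (s,t)=(3,0).

24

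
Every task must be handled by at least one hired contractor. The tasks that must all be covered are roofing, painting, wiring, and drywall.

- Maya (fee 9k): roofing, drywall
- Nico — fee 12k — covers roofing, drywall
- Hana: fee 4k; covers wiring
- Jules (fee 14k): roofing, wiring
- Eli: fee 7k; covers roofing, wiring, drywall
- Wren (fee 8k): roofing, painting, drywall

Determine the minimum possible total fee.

The greedy cost-per-new-task heuristic would pick Eli and Wren for 15, but a cheaper cover exists.
Choose Hana and Wren: together they cover roofing, painting, wiring, drywall — every task.
Total fee: 4 + 8 = 12.
No cover costs less than 12.

12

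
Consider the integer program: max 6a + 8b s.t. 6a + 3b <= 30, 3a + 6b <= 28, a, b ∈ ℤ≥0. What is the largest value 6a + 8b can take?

Relaxing integrality, the LP optimum is 44.44 at (a,b) = (3.56, 2.89), which is not an integer point.
(a,b)=(3,3): 6·3+3·3=27≤30, 3·3+6·3=27≤28, objective 42.
(a,b)=(4,2): 6·4+3·2=30≤30, 3·4+6·2=24≤28, objective 40.
(a,b)=(2,3): 6·2+3·3=21≤30, 3·2+6·3=24≤28, objective 36.
Maximum is 42 at (a,b)=(3,3).

42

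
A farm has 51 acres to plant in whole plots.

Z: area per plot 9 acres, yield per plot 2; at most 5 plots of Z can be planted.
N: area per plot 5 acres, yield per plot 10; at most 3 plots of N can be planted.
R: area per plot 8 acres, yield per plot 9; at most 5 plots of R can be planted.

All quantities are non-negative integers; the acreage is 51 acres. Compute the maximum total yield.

66

N has the best ratio (10/5); taking only N gives at most 3×10 = 30 (stopped by the supply cap of 3).
Mixing does better — 3×N and 4×R: area 47 ≤ 51, yield 3·10 + 4·9 = 66.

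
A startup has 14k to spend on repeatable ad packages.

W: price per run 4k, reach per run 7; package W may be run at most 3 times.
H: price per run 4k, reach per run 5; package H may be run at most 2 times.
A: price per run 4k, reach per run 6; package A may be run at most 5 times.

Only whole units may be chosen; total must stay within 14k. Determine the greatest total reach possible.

21

This is a bounded integer knapsack.
W has the best ratio (7/4); taking only W gives at most 3×7 = 21 (stopped by the price limit).
Optimal: 3×W: price 12 ≤ 14, reach 3·7 = 21.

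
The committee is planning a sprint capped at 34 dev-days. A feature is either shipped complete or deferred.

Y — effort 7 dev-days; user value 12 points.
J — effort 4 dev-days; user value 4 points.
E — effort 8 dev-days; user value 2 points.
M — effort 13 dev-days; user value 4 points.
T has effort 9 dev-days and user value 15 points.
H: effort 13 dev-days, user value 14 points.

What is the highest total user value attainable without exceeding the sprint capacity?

This is a 0-1 knapsack instance.
Y + J + M + T: effort 7 + 4 + 13 + 9 = 33 ≤ 34, user value 12 + 4 + 4 + 15 = 35.
Y + J + T + H: effort 7 + 4 + 9 + 13 = 33 ≤ 34, user value 12 + 4 + 15 + 14 = 45.
Y + T + H: effort 7 + 9 + 13 = 29 ≤ 34, user value 12 + 15 + 14 = 41.
Best is Y, J, T, and H with total user value 45.

45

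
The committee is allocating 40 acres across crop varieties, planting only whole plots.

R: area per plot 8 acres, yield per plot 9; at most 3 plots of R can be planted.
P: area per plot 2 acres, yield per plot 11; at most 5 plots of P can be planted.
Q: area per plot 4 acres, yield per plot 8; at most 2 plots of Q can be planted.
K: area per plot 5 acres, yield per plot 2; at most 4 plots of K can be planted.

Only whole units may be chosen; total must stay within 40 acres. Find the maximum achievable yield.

Take 2×R, 5×P, 2×Q, and 1×K: area 39 ≤ 40, yield 2·9 + 5·11 + 2·8 + 1·2 = 91.
P has the best ratio (11/2) and is taken to its limit of 5; remaining capacity is filled optimally with the others.

91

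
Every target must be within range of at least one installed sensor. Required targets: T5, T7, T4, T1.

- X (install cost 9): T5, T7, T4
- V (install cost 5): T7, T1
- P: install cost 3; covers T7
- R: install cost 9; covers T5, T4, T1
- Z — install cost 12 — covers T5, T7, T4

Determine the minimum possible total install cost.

12

This is a weighted set-cover instance.
The greedy cost-per-new-target heuristic would pick V and X for 14, but a cheaper cover exists.
Choose P and R: together they cover T5, T7, T4, T1 — every target.
Total install cost: 3 + 9 = 12.
No cover costs less than 12.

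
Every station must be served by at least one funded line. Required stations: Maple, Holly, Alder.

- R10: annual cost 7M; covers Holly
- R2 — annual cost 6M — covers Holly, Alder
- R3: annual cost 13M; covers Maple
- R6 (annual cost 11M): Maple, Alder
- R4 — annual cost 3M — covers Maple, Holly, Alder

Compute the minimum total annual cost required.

R4 alone covers Maple, Holly, Alder — every station.
Total annual cost: 3.
No cover costs less than 3.

3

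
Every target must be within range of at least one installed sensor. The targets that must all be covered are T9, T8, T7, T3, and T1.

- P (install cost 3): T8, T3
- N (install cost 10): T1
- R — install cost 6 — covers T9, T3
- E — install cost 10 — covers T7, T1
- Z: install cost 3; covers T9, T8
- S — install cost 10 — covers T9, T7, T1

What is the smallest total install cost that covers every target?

The greedy cost-per-new-target heuristic would pick P, Z, and E for 16, but a cheaper cover exists.
Choose P and S: together they cover T9, T8, T7, T3, T1 — every target.
Total install cost: 3 + 10 = 13.
No cover costs less than 13.

13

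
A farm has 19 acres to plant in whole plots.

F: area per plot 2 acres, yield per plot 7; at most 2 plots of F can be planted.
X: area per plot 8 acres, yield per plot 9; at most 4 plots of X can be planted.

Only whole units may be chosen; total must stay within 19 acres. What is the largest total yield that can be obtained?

F has the best ratio (7/2); taking only F gives at most 2×7 = 14 (stopped by the supply cap of 2).
Mixing does better — 1×F and 2×X: area 18 ≤ 19, yield 1·7 + 2·9 = 25.

25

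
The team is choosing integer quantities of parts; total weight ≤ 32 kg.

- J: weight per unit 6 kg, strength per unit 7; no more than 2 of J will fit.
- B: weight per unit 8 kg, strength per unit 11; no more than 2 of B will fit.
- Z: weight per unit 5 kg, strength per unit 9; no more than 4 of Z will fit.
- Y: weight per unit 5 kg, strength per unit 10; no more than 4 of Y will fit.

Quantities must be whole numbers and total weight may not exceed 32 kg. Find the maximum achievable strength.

58

This is a bounded integer knapsack.
Y has the best ratio (10/5); taking only Y gives at most 4×10 = 40 (stopped by the supply cap of 4).
Mixing does better — 2×Z and 4×Y: weight 30 ≤ 32, strength 2·9 + 4·10 = 58.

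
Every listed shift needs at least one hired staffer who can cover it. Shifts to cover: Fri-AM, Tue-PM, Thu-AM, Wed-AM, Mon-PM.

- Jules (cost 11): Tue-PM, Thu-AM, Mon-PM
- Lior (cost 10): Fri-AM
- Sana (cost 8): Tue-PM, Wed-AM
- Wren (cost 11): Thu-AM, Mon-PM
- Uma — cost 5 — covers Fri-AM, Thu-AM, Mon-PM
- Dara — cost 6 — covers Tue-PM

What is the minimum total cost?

13

Choose Sana and Uma: together they cover Fri-AM, Tue-PM, Thu-AM, Wed-AM, Mon-PM — every shift.
Total cost: 8 + 5 = 13.
No cover costs less than 13.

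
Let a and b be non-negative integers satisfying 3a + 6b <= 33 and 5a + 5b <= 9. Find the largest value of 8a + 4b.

8

Relaxing integrality, the LP optimum is 14.40 at (a,b) = (1.8, 0), which is not an integer point.
(a,b)=(1,0): 3·1+6·0=3≤33, 5·1+5·0=5≤9, objective 8.
(a,b)=(0,1): 3·0+6·1=6≤33, 5·0+5·1=5≤9, objective 4.
(a,b)=(0,0): 3·0+6·0=0≤33, 5·0+5·0=0≤9, objective 0.
The best lattice point is (1,0), giving 8.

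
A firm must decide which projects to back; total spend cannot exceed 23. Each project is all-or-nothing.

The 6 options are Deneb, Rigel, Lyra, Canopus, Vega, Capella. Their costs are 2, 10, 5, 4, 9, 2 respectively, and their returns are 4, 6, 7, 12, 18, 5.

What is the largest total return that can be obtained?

46

Take Deneb, Lyra, Canopus, Vega, and Capella: cost 2 + 5 + 4 + 9 + 2 = 22 ≤ 23, return 4 + 7 + 12 + 18 + 5 = 46.
No other feasible combination does better.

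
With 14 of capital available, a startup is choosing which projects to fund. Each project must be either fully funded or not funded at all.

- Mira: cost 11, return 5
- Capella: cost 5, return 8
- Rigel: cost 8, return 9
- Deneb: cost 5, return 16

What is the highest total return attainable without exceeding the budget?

Capella + Rigel: cost 5 + 8 = 13 ≤ 14, return 8 + 9 = 17.
Rigel + Deneb: cost 8 + 5 = 13 ≤ 14, return 9 + 16 = 25.
Capella + Deneb: cost 5 + 5 = 10 ≤ 14, return 8 + 16 = 24.
Best is Rigel and Deneb with total return 25.

25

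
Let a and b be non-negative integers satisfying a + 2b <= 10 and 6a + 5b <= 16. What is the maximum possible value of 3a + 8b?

(a,b)=(0,3): 1·0+2·3=6≤10, 6·0+5·3=15≤16, objective 24.
(a,b)=(1,2): 1·1+2·2=5≤10, 6·1+5·2=16≤16, objective 19.
(a,b)=(0,2): 1·0+2·2=4≤10, 6·0+5·2=10≤16, objective 16.
Maximum is 24 at (a,b)=(0,3).

24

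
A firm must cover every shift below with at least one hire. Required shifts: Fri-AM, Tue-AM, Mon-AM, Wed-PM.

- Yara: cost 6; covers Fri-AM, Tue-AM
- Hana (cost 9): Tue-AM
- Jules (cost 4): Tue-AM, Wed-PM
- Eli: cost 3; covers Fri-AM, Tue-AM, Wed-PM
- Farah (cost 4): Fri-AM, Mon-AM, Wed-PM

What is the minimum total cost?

Choose Eli and Farah: together they cover Fri-AM, Tue-AM, Mon-AM, Wed-PM — every shift.
Total cost: 3 + 4 = 7.

7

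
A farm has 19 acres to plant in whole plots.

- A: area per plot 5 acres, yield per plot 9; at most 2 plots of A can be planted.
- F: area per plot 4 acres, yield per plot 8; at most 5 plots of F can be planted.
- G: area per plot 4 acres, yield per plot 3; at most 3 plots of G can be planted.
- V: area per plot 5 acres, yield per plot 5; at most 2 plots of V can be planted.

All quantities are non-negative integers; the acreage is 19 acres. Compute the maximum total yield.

34

This is a bounded integer knapsack.
2×A and 2×F: area 18 ≤ 19, yield 2·9 + 2·8 = 34.
1×A and 3×F: area 17 ≤ 19, yield 1·9 + 3·8 = 33.
Best is 34.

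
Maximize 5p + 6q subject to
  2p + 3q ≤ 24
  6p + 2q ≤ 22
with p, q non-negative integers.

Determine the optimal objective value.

48

The continuous relaxation peaks at (1.29, 7.14) with value 49.29; rounding to a feasible lattice point costs some objective.
(p,q)=(0,8): 2·0+3·8=24≤24, 6·0+2·8=16≤22, objective 48.
(p,q)=(1,7): 2·1+3·7=23≤24, 6·1+2·7=20≤22, objective 47.
(p,q)=(0,7): 2·0+3·7=21≤24, 6·0+2·7=14≤22, objective 42.
Maximum is 48 at (p,q)=(0,8).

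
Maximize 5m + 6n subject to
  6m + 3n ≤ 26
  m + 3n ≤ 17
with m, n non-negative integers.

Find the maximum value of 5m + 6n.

The continuous relaxation peaks at (1.8, 5.07) with value 39.40; rounding to a feasible lattice point costs some objective.
(m,n)=(1,5): 6·1+3·5=21≤26, 1·1+3·5=16≤17, objective 35.
(m,n)=(2,4): 6·2+3·4=24≤26, 1·2+3·4=14≤17, objective 34.
(m,n)=(0,5): 6·0+3·5=15≤26, 1·0+3·5=15≤17, objective 30.
No feasible integer point exceeds 35.

35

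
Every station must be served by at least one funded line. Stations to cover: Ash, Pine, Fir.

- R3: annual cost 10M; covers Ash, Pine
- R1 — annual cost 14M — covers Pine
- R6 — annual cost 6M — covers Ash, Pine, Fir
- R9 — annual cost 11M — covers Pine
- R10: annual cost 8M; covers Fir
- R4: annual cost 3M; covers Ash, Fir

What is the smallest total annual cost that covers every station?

The greedy cost-per-new-station heuristic would pick R4 and R6 for 9, but a cheaper cover exists.
R6 alone covers Ash, Pine, Fir — every station.
Total annual cost: 6.
No cover costs less than 6.

6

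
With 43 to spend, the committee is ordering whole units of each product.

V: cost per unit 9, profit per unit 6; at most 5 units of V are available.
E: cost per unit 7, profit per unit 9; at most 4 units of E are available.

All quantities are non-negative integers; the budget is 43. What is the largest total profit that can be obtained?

42

This is a bounded integer knapsack.
1×V and 4×E: cost 37 ≤ 43, profit 1·6 + 4·9 = 42.
2×V and 3×E: cost 39 ≤ 43, profit 2·6 + 3·9 = 39.
Best is 42.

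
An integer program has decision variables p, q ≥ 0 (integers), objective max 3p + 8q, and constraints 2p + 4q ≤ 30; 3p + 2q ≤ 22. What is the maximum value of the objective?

Relaxing integrality, the LP optimum is 60.00 at (p,q) = (0, 7.5), which is not an integer point.
(p,q)=(1,7) is feasible, giving 59.
(p,q)=(0,7) is feasible, giving 56.
(p,q)=(2,6) is feasible, giving 54.
Maximum is 59 at (p,q)=(1,7).

59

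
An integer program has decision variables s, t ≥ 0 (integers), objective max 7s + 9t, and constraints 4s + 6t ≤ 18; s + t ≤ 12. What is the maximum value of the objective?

30

(s,t)=(3,1) is feasible, giving 30.
(s,t)=(4,0) is feasible, giving 28.
(s,t)=(2,1) is feasible, giving 23.
Maximum is 30 at (s,t)=(3,1).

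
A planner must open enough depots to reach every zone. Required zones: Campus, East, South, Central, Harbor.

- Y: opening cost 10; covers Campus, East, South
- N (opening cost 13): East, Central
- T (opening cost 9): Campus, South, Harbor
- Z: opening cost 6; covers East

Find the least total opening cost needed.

This is an integer covering problem.
The greedy cost-per-new-zone heuristic would pick T, Z, and N for 28, but a cheaper cover exists.
Choose N and T: together they cover Campus, East, South, Central, Harbor — every zone.
Total opening cost: 13 + 9 = 22.
No cover costs less than 22.

22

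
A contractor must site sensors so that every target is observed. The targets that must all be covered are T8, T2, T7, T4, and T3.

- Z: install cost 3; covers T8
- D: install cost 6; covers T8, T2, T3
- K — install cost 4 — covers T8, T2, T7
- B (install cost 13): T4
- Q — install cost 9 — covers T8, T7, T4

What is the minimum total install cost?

15

The greedy cost-per-new-target heuristic would pick K, D, and Q for 19, but a cheaper cover exists.
Choose D and Q: together they cover T8, T2, T7, T4, T3 — every target.
Total install cost: 6 + 9 = 15.
No cover costs less than 15.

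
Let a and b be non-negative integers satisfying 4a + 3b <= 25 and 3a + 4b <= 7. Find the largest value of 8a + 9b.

The continuous relaxation peaks at (2.33, 0) with value 18.67; rounding to a feasible lattice point costs some objective.
(a,b)=(1,1) is feasible, giving 17.
(a,b)=(2,0) is feasible, giving 16.
Maximum is 17 at (a,b)=(1,1).

17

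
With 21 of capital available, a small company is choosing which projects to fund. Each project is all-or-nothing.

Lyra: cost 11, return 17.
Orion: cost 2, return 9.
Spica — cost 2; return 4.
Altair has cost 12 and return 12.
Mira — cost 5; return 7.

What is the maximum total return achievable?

This is a 0-1 knapsack instance.
Lyra + Orion + Spica + Mira: cost 11 + 2 + 2 + 5 = 20 ≤ 21, return 17 + 9 + 4 + 7 = 37.
Orion + Spica + Altair + Mira: cost 2 + 2 + 12 + 5 = 21 ≤ 21, return 9 + 4 + 12 + 7 = 32.
Lyra + Orion + Mira: cost 11 + 2 + 5 = 18 ≤ 21, return 17 + 9 + 7 = 33.
Best is Lyra, Orion, Spica, and Mira with total return 37.

37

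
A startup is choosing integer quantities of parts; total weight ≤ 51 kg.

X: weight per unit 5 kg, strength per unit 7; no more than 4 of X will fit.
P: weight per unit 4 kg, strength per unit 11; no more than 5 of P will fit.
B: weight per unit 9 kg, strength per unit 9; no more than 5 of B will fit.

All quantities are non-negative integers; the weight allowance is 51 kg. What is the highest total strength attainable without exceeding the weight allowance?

92

Take 4×X, 5×P, and 1×B: weight 49 ≤ 51, strength 4·7 + 5·11 + 1·9 = 92.
P has the best ratio (11/4) and is taken to its limit of 5; remaining capacity is filled optimally with the others.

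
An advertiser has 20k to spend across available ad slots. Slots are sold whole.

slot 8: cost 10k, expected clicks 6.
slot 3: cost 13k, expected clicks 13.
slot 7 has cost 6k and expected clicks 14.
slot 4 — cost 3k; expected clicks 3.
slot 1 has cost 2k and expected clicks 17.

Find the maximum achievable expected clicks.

This is a 0-1 knapsack instance.
Allowing fractional choices, the relaxed optimum would be about 43.0, but ad slots are indivisible.
slot 8 + slot 7 + slot 1: cost 10 + 6 + 2 = 18 ≤ 20, expected clicks 6 + 14 + 17 = 37.
slot 7 + slot 4 + slot 1: cost 6 + 3 + 2 = 11 ≤ 20, expected clicks 14 + 3 + 17 = 34.
Best is slot 8, slot 7, and slot 1 with total expected clicks 37.

37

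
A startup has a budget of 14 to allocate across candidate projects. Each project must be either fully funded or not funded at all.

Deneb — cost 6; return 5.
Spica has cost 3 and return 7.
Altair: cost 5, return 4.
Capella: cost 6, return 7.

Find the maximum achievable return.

18

Spica + Capella: cost 3 + 6 = 9 ≤ 14, return 7 + 7 = 14.
Deneb + Spica + Altair: cost 6 + 3 + 5 = 14 ≤ 14, return 5 + 7 + 4 = 16.
Spica + Altair + Capella: cost 3 + 5 + 6 = 14 ≤ 14, return 7 + 4 + 7 = 18.
Best is Spica, Altair, and Capella with total return 18.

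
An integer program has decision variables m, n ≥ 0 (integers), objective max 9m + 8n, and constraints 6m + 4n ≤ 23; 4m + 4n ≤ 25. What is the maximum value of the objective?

41

(m,n)=(1,4): 6·1+4·4=22≤23, 4·1+4·4=20≤25, objective 41.
(m,n)=(0,5): 6·0+4·5=20≤23, 4·0+4·5=20≤25, objective 40.
Maximum is 41 at (m,n)=(1,4).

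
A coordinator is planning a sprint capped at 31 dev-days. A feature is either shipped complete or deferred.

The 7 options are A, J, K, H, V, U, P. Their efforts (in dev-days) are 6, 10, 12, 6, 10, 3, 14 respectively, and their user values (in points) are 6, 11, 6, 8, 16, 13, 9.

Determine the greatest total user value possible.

48

Take J, H, V, and U: effort 10 + 6 + 10 + 3 = 29 ≤ 31, user value 11 + 8 + 16 + 13 = 48.
No other feasible combination does better.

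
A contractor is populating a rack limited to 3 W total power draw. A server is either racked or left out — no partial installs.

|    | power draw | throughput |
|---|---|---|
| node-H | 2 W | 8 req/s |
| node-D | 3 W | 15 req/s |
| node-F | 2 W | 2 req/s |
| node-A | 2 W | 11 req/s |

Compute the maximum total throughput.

15

This is an integer program with binary decision variables.
Take node-D: power draw 3 ≤ 3, throughput 15.
No other feasible combination does better.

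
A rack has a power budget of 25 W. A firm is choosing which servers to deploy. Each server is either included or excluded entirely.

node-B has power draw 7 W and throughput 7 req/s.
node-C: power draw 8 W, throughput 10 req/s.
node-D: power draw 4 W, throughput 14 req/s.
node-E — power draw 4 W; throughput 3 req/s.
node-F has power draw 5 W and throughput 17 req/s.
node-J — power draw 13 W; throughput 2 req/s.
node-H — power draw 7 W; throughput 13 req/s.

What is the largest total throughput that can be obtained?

Allowing fractional choices, the relaxed optimum would be about 55.0, but servers are indivisible.
node-B + node-D + node-F + node-H: power draw 7 + 4 + 5 + 7 = 23 ≤ 25, throughput 7 + 14 + 17 + 13 = 51.
node-B + node-C + node-D + node-F: power draw 7 + 8 + 4 + 5 = 24 ≤ 25, throughput 7 + 10 + 14 + 17 = 48.
node-C + node-D + node-F + node-H: power draw 8 + 4 + 5 + 7 = 24 ≤ 25, throughput 10 + 14 + 17 + 13 = 54.
Best is node-C, node-D, node-F, and node-H with total throughput 54.

54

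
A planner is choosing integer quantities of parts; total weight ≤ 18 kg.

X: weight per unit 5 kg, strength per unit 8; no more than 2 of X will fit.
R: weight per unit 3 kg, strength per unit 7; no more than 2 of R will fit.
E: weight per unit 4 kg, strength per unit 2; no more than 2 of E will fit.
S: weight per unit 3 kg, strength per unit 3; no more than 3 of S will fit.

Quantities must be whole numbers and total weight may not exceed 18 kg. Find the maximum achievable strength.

30

1×X, 2×R, and 2×S: weight 17 ≤ 18, strength 1·8 + 2·7 + 2·3 = 28.
2×X and 2×R: weight 16 ≤ 18, strength 2·8 + 2·7 = 30.
Best is 30.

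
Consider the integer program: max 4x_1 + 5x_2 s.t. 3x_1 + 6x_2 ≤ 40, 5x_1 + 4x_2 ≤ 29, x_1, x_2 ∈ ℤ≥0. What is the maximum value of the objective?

(x_1,x_2)=(1,6): 3·1+6·6=39≤40, 5·1+4·6=29≤29, objective 34.
(x_1,x_2)=(0,6): 3·0+6·6=36≤40, 5·0+4·6=24≤29, objective 30.
No feasible integer point exceeds 34.

34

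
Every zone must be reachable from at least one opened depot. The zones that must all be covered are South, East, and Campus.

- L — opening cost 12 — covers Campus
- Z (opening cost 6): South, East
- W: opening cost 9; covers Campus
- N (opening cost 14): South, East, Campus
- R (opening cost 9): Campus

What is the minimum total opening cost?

The greedy cost-per-new-zone heuristic would pick Z and W for 15, but a cheaper cover exists.
N alone covers South, East, Campus — every zone.
Total opening cost: 14.
No cover costs less than 14.

14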